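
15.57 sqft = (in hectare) 0.0001447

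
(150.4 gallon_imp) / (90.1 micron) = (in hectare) 0.7589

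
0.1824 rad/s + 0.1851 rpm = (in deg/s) 11.56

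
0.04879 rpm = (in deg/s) 0.2927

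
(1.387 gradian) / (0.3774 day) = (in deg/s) 3.828e-05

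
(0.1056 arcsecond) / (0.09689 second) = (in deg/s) 0.0003027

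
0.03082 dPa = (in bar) 3.082e-08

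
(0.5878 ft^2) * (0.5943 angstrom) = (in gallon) 8.573e-10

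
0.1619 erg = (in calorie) 3.87e-09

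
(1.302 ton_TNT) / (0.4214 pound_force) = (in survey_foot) 9.535e+09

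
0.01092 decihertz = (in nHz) 1.092e+06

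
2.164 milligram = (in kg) 2.164e-06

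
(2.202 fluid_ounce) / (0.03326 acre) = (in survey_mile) 3.006e-10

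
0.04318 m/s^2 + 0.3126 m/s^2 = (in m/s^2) 0.3558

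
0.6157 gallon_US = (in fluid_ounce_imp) 82.03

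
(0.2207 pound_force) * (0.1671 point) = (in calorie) 1.383e-05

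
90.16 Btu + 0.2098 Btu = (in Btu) 90.37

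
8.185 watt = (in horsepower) 0.01098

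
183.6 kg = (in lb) 404.8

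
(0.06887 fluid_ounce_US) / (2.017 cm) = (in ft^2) 0.001087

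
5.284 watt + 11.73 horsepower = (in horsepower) 11.74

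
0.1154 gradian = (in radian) 0.001813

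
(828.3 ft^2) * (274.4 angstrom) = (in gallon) 0.0005578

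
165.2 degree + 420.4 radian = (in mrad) 4.233e+05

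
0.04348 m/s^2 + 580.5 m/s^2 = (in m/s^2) 580.5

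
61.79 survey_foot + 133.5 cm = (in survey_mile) 0.01253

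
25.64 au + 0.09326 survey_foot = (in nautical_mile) 2.071e+09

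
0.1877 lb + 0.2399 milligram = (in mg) 8.514e+04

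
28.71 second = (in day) 0.0003323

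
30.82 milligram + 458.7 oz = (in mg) 1.3e+07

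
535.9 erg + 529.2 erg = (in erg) 1065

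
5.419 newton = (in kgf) 0.5526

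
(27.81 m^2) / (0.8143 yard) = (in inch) 1470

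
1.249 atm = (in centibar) 126.6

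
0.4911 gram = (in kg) 0.0004911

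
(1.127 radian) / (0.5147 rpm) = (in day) 0.000242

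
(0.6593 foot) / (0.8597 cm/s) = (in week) 3.865e-05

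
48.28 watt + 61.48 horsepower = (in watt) 4.589e+04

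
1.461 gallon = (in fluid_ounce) 187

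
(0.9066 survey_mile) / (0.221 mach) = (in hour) 0.005386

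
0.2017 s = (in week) 3.335e-07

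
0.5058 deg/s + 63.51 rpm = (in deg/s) 381.6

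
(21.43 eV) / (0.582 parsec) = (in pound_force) 4.298e-35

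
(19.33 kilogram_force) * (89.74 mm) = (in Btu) 0.01612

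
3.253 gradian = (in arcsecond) 1.054e+04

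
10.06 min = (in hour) 0.1677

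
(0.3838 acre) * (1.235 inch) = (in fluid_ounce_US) 1.647e+06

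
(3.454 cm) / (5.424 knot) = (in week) 2.047e-08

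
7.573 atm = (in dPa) 7.673e+06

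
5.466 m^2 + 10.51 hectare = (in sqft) 1.131e+06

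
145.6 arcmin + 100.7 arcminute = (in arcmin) 246.3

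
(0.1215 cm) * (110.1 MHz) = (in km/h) 4.816e+05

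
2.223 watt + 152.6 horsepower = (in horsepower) 152.6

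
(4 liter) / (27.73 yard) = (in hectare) 1.578e-08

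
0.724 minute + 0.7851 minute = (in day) 0.001048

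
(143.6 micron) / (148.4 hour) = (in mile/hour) 6.013e-10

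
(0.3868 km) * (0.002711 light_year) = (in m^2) 9.921e+15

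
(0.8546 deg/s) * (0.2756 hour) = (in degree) 847.9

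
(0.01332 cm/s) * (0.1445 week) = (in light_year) 1.23e-15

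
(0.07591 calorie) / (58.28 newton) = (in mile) 3.386e-06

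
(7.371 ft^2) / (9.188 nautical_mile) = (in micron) 40.24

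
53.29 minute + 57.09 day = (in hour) 1371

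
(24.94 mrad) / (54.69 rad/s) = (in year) 1.446e-11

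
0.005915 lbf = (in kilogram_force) 0.002683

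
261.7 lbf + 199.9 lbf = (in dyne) 2.053e+08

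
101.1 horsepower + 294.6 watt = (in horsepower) 101.5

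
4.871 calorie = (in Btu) 0.01932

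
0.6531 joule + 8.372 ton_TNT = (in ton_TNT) 8.372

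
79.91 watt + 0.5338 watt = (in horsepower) 0.1079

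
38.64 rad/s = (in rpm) 369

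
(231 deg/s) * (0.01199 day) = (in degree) 2.393e+05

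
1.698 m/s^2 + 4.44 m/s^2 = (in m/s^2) 6.138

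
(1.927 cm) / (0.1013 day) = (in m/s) 2.202e-06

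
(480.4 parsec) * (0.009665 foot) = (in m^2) 4.367e+16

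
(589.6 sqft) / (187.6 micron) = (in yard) 3.193e+05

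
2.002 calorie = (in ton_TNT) 2.002e-09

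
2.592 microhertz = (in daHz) 2.592e-07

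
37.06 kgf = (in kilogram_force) 37.06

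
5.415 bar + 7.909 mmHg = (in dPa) 5.426e+06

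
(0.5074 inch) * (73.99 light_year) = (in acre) 2.229e+12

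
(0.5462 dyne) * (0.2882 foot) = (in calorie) 1.147e-07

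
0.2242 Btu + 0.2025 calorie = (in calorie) 56.74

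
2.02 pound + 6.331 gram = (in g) 922.6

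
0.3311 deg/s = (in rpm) 0.05518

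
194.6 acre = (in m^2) 7.875e+05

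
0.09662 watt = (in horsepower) 0.0001296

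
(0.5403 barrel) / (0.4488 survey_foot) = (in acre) 0.0001552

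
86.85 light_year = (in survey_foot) 2.696e+18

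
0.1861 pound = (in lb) 0.1861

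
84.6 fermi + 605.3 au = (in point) 2.567e+17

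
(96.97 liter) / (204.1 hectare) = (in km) 4.751e-11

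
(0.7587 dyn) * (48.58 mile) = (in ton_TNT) 1.418e-10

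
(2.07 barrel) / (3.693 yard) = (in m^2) 0.09746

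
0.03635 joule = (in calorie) 0.008688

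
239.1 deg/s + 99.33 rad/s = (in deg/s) 5930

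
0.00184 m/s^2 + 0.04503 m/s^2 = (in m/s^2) 0.04687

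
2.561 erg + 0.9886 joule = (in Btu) 0.000937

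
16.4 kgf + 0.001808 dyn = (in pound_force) 36.16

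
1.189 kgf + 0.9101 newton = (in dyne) 1.257e+06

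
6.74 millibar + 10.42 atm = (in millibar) 1.056e+04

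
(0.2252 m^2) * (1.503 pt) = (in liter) 0.1194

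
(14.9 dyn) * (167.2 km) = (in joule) 24.91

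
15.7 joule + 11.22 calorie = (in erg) 6.264e+08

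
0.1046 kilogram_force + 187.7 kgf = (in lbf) 414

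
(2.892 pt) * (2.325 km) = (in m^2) 2.372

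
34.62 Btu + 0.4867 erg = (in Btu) 34.62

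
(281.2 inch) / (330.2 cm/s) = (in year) 6.859e-08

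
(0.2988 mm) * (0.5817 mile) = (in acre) 6.912e-05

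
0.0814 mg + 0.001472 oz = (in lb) 9.218e-05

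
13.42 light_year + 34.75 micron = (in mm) 1.27e+20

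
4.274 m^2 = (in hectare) 0.0004274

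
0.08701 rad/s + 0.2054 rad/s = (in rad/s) 0.2924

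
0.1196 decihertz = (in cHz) 1.196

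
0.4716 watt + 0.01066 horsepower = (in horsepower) 0.01129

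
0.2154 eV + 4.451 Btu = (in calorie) 1122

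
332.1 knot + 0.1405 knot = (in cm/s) 1.709e+04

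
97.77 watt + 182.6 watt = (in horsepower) 0.376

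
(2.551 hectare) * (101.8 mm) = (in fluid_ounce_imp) 9.14e+07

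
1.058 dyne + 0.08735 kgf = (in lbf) 0.1926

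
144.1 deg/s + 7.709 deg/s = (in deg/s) 151.8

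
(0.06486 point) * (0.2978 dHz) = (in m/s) 6.814e-07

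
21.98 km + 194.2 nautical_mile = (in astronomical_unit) 2.551e-06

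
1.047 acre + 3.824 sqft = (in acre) 1.047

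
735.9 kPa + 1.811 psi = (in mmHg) 5613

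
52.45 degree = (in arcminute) 3147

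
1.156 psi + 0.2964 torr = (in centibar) 8.01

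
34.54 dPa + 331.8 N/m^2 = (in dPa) 3353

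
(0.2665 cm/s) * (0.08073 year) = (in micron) 6.785e+09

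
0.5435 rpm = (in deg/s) 3.261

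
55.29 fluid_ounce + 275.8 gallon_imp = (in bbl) 7.897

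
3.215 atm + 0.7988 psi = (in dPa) 3.313e+06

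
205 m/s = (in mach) 0.6021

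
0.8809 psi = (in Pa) 6074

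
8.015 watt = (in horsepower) 0.01075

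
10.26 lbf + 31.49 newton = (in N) 77.13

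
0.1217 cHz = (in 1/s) 0.001217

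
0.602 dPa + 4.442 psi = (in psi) 4.442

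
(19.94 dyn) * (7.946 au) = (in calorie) 5.665e+07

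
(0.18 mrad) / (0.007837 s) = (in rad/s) 0.02297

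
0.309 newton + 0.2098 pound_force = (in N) 1.242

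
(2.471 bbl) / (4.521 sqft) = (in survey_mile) 0.0005812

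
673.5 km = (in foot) 2.21e+06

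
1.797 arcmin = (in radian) 0.0005227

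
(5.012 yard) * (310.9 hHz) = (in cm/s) 1.425e+07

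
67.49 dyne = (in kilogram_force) 6.882e-05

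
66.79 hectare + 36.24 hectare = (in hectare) 103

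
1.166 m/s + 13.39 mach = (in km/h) 1.642e+04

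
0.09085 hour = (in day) 0.003785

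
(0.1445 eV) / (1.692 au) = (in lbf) 2.056e-32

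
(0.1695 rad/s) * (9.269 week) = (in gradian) 6.049e+07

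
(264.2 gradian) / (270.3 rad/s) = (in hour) 4.265e-06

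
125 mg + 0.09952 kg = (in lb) 0.2197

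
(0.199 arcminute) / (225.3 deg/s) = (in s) 1.472e-05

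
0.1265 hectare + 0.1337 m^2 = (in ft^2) 1.362e+04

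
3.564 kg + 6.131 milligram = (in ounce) 125.7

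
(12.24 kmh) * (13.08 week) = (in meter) 2.69e+07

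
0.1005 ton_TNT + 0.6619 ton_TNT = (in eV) 1.991e+28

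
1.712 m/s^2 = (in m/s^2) 1.712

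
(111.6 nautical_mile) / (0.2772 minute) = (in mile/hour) 2.78e+04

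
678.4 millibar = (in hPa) 678.4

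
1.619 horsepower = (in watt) 1207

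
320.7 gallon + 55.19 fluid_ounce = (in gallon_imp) 267.4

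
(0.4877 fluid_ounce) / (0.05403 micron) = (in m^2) 266.9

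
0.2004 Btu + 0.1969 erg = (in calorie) 50.53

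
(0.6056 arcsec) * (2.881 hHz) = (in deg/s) 0.04846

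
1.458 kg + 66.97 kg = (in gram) 6.843e+04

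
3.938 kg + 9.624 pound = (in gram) 8303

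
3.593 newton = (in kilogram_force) 0.3664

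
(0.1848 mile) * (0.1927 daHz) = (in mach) 1.683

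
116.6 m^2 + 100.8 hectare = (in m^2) 1.008e+06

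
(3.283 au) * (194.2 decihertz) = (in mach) 2.801e+10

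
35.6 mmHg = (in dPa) 4.746e+04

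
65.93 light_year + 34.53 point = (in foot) 2.046e+18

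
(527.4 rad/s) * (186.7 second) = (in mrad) 9.847e+07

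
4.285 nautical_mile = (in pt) 2.25e+07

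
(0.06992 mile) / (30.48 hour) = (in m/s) 0.001025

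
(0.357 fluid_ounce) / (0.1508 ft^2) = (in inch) 0.02967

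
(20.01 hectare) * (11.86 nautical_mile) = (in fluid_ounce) 1.486e+14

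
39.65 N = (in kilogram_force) 4.043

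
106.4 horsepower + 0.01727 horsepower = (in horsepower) 106.4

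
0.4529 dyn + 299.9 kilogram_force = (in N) 2941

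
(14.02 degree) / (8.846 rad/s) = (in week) 4.574e-08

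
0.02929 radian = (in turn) 0.004662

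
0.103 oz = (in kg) 0.00292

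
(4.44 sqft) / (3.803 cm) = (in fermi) 1.085e+16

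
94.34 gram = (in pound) 0.208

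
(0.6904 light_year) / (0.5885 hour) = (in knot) 5.993e+12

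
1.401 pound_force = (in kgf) 0.6355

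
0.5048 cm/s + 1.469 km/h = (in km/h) 1.487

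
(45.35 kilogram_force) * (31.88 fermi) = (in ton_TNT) 3.389e-21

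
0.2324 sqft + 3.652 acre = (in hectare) 1.478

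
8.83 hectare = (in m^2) 8.83e+04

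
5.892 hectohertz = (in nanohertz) 5.892e+11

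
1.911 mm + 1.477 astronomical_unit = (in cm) 2.21e+13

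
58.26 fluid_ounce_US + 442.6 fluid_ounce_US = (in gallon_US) 3.913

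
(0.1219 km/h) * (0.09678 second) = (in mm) 3.277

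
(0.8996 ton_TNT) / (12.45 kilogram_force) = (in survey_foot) 1.011e+08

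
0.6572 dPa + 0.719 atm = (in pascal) 7.285e+04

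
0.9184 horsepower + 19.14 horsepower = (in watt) 1.496e+04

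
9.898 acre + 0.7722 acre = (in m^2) 4.318e+04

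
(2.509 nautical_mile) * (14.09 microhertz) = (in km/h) 0.2357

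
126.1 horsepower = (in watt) 9.403e+04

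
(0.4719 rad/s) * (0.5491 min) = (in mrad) 1.555e+04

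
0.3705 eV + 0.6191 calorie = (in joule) 2.59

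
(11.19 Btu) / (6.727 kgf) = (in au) 1.196e-09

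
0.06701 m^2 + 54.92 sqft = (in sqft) 55.64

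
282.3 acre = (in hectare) 114.2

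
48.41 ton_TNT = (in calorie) 4.841e+10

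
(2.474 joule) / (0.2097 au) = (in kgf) 8.042e-12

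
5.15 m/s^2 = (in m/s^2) 5.15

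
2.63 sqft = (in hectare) 2.443e-05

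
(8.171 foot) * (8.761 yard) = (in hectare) 0.001995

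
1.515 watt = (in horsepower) 0.002032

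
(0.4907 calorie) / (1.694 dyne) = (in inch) 4.772e+06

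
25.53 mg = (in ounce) 0.0009005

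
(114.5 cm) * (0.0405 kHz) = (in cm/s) 4637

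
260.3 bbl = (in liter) 4.138e+04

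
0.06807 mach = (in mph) 51.85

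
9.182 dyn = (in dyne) 9.182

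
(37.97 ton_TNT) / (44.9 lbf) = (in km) 7.954e+05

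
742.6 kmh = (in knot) 401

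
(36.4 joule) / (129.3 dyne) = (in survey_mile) 17.49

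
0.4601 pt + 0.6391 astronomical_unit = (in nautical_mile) 5.162e+07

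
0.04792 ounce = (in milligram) 1359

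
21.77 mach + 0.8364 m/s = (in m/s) 7414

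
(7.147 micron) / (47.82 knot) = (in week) 4.804e-13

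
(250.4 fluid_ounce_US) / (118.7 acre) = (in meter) 1.542e-08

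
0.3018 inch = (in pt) 21.73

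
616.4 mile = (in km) 992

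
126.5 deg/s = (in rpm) 21.08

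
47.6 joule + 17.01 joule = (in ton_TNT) 1.544e-08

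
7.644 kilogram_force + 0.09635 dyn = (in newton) 74.96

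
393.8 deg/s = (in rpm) 65.63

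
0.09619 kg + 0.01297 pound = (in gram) 102.1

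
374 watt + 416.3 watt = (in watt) 790.3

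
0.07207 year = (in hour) 631.3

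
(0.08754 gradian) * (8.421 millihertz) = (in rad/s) 1.158e-05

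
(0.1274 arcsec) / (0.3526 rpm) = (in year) 5.304e-13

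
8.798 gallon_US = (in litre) 33.3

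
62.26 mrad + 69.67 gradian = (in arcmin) 3976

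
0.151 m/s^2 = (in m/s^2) 0.151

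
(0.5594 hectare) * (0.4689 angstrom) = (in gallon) 6.929e-05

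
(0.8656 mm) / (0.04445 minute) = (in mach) 9.532e-07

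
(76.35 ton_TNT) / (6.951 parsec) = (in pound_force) 3.348e-07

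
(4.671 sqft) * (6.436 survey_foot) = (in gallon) 224.9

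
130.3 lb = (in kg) 59.1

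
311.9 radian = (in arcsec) 6.433e+07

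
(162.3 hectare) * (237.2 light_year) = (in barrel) 2.291e+25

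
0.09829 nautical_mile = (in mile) 0.1131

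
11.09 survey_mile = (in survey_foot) 5.856e+04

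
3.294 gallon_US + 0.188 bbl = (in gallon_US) 11.19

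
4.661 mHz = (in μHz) 4661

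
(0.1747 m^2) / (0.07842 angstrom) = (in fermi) 2.228e+25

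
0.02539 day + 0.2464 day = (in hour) 6.523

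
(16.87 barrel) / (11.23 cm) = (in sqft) 257.1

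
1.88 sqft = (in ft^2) 1.88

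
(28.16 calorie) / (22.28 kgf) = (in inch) 21.23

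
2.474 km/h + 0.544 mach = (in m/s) 185.9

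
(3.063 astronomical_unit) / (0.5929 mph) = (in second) 1.729e+12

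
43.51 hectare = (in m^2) 4.351e+05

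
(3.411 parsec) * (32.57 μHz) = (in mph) 7.668e+12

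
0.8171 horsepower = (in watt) 609.3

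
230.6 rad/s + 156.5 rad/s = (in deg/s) 2.218e+04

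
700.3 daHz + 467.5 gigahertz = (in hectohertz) 4.675e+09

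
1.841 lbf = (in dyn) 8.189e+05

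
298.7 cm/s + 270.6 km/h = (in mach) 0.2295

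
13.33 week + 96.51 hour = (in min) 1.402e+05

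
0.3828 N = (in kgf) 0.03903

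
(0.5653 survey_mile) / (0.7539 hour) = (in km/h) 1.207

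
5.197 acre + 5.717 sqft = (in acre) 5.197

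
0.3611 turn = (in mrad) 2269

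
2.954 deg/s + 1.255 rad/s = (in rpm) 12.48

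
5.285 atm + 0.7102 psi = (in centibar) 540.4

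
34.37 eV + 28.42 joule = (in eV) 1.774e+20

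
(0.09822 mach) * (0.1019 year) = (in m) 1.075e+08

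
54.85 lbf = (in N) 244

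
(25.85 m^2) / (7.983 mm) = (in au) 2.165e-08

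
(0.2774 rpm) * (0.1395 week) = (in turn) 390.1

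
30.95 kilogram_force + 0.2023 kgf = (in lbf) 68.68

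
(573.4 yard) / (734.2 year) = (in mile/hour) 5.066e-08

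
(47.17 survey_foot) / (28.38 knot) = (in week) 1.628e-06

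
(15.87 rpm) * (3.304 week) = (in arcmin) 1.142e+10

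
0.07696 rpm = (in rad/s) 0.008059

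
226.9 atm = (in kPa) 2.299e+04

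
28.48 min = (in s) 1709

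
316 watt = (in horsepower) 0.4238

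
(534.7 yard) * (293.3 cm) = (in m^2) 1434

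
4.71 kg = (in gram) 4710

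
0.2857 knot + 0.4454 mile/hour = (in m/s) 0.3461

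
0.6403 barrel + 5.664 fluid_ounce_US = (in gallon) 26.94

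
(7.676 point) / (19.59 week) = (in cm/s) 2.286e-08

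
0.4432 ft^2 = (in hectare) 4.117e-06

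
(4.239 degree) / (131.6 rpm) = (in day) 6.214e-08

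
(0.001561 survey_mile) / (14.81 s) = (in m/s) 0.1696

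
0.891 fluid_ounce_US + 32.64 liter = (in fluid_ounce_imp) 1150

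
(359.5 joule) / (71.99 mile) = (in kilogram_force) 0.0003164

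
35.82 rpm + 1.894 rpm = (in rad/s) 3.949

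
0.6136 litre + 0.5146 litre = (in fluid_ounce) 38.15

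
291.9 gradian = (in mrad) 4585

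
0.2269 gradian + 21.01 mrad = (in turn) 0.003911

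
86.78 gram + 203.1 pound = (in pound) 203.3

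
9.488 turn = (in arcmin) 2.049e+05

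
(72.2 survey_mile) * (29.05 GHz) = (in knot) 6.561e+15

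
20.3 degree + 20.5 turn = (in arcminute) 4.44e+05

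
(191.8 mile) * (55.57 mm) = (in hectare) 1.715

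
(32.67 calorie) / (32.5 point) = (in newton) 1.192e+04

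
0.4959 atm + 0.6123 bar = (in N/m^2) 1.115e+05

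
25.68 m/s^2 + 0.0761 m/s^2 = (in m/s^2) 25.76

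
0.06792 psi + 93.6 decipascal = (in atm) 0.004714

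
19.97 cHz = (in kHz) 0.0001997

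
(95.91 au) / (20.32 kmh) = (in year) 8.06e+04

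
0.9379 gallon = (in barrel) 0.02233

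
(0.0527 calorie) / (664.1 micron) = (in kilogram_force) 33.86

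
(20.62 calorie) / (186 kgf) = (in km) 4.73e-05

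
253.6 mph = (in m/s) 113.4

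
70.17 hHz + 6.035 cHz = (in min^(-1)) 4.21e+05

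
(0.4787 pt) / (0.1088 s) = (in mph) 0.003472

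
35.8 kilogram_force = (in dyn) 3.511e+07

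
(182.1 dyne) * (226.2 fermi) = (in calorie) 9.845e-17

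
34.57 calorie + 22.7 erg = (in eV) 9.028e+20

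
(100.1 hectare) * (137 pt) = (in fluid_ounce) 1.636e+09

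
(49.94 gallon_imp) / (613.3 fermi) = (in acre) 9.147e+07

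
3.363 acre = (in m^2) 1.361e+04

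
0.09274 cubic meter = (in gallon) 24.5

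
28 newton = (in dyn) 2.8e+06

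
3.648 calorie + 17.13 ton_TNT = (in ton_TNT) 17.13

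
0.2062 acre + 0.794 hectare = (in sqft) 9.445e+04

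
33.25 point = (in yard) 0.01283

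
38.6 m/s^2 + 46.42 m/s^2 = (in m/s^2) 85.02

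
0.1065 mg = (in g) 0.0001065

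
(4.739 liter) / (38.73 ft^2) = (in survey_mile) 8.184e-07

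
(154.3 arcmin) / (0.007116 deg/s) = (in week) 0.0005975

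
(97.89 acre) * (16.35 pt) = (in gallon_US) 6.036e+05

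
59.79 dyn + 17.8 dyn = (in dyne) 77.59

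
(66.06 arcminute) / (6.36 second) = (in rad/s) 0.003021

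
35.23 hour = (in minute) 2114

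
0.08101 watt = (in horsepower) 0.0001086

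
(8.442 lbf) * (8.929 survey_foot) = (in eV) 6.379e+20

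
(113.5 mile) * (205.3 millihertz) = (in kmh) 1.35e+05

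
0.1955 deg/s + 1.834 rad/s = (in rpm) 17.55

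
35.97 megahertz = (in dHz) 3.597e+08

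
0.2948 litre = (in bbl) 0.001854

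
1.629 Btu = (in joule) 1719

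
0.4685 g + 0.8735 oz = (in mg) 2.523e+04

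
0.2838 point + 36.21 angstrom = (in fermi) 1.001e+11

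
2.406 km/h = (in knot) 1.299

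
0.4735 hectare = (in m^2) 4735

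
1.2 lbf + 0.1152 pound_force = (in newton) 5.85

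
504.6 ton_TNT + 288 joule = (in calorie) 5.046e+11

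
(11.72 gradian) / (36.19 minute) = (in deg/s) 0.004858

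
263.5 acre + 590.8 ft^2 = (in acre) 263.5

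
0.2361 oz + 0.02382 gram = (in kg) 0.006717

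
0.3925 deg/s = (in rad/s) 0.00685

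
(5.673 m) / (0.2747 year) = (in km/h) 2.357e-06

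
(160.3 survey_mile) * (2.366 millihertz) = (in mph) 1365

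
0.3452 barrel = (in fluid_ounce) 1856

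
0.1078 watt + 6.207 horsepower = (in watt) 4629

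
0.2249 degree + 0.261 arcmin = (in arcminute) 13.76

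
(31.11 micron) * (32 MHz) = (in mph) 2227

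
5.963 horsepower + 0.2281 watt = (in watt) 4447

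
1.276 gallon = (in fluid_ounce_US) 163.3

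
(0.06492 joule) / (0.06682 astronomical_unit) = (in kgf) 6.623e-13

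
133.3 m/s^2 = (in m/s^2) 133.3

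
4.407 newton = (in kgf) 0.4494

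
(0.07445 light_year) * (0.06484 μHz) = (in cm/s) 4.567e+09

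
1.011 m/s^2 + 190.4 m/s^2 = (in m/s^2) 191.4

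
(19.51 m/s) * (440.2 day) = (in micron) 7.42e+14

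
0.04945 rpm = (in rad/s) 0.005178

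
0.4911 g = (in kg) 0.0004911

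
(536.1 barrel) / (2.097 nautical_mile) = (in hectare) 2.195e-06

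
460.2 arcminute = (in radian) 0.1339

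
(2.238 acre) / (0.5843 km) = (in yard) 16.95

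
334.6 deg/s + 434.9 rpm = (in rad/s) 51.38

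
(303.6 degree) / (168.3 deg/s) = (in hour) 0.0005011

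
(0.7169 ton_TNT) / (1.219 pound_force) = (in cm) 5.532e+10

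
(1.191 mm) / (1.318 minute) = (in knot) 2.928e-05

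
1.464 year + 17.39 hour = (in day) 535.1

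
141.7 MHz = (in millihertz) 1.417e+11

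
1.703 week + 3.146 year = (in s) 1.002e+08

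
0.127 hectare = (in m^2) 1270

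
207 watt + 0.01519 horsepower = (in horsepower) 0.2928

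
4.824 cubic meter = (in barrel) 30.34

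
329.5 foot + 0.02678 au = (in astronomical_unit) 0.02678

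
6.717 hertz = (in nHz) 6.717e+09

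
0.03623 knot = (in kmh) 0.0671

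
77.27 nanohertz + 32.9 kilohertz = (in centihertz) 3.29e+06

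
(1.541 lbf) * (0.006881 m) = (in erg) 4.717e+05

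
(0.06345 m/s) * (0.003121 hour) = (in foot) 2.339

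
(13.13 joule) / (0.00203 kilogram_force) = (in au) 4.409e-09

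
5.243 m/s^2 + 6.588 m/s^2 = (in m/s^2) 11.83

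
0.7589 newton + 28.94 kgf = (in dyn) 2.846e+07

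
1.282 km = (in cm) 1.282e+05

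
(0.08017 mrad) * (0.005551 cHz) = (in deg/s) 2.55e-07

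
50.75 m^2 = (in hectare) 0.005075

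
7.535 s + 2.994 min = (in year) 5.935e-06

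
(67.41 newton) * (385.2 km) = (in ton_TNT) 0.006206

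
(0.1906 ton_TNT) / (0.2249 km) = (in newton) 3.546e+06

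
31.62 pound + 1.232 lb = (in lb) 32.85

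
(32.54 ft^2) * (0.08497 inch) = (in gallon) 1.724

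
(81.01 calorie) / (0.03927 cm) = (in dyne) 8.631e+10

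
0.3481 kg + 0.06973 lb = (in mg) 3.797e+05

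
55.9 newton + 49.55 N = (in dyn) 1.054e+07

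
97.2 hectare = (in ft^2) 1.046e+07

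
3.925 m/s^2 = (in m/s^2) 3.925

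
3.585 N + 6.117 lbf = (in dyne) 3.079e+06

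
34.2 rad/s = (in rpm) 326.6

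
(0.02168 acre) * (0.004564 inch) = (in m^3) 0.01017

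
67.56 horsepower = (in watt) 5.038e+04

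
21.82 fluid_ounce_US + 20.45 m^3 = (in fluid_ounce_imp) 7.198e+05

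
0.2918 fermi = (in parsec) 9.457e-33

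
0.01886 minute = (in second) 1.132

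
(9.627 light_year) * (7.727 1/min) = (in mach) 3.445e+13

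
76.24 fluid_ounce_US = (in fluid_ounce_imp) 79.35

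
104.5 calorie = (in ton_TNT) 1.045e-07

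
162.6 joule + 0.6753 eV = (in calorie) 38.86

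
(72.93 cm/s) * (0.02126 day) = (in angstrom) 1.34e+13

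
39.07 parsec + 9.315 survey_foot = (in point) 3.417e+21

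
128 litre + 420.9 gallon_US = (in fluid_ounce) 5.82e+04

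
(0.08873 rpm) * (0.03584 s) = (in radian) 0.000333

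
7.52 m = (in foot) 24.67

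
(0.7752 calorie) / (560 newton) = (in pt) 16.42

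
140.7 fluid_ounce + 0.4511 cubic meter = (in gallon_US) 120.3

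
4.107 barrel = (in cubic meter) 0.653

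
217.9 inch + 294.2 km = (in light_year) 3.11e-11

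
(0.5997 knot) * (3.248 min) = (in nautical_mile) 0.03246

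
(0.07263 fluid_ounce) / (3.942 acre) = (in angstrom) 1.346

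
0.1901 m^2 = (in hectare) 1.901e-05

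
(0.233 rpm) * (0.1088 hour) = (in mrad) 9557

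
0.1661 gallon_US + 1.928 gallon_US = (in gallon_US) 2.094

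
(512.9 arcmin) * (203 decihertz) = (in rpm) 28.92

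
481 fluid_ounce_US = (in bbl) 0.08947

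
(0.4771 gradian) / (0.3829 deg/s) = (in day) 1.298e-05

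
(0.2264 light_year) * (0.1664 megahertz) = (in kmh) 1.283e+21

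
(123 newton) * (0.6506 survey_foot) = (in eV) 1.522e+20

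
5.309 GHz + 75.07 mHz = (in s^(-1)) 5.309e+09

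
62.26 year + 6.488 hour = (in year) 62.26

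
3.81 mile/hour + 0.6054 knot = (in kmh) 7.253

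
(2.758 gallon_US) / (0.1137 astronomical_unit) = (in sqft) 6.607e-12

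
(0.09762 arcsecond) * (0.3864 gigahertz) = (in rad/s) 182.9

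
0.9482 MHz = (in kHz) 948.2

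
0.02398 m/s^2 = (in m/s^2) 0.02398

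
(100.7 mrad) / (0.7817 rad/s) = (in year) 4.085e-09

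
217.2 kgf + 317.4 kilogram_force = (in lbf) 1179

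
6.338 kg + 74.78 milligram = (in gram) 6338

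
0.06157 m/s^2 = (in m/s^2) 0.06157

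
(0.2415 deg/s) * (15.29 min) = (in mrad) 3867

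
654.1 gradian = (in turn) 1.635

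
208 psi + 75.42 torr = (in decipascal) 1.444e+07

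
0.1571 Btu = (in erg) 1.657e+09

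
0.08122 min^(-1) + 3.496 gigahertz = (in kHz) 3.496e+06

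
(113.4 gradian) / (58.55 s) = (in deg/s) 1.743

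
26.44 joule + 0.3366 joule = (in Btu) 0.02538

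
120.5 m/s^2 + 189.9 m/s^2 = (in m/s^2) 310.4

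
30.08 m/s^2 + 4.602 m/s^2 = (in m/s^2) 34.68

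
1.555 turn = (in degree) 559.8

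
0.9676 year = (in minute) 5.086e+05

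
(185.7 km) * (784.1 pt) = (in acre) 12.69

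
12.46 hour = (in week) 0.07417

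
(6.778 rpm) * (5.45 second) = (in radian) 3.868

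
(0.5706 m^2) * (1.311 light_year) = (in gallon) 1.87e+18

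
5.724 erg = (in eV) 3.573e+12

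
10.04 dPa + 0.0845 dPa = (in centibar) 0.001012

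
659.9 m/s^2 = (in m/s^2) 659.9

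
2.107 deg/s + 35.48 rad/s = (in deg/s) 2035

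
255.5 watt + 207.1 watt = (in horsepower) 0.6204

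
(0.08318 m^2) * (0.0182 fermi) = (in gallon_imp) 3.33e-16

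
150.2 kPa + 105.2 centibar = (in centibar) 255.4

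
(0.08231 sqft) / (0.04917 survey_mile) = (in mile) 6.005e-08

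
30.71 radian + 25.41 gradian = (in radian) 31.11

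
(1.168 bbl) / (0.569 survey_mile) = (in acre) 5.011e-08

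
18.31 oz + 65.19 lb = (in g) 3.009e+04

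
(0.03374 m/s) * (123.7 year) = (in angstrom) 1.316e+18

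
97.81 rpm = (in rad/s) 10.24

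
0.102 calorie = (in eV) 2.664e+18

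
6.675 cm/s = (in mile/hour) 0.1493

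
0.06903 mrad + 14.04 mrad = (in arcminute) 48.5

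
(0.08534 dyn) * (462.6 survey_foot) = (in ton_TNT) 2.876e-14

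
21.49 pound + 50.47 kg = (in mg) 6.022e+07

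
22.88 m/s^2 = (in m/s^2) 22.88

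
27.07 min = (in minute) 27.07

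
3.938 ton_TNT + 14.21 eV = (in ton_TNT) 3.938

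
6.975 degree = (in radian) 0.1217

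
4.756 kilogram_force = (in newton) 46.64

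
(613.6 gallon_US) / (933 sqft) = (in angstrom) 2.68e+08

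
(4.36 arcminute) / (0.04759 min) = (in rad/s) 0.0004442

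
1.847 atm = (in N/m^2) 1.871e+05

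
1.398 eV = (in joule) 2.24e-19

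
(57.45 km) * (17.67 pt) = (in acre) 0.08849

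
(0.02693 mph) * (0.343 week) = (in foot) 8194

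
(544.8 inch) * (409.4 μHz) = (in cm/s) 0.5665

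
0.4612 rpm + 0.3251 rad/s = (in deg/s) 21.39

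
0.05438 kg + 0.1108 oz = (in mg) 5.752e+04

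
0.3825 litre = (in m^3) 0.0003825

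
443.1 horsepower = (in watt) 3.304e+05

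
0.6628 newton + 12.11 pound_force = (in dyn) 5.453e+06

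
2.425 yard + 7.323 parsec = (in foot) 7.414e+17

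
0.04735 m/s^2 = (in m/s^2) 0.04735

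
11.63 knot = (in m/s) 5.983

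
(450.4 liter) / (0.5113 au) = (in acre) 1.455e-15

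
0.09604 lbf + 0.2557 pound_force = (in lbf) 0.3517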